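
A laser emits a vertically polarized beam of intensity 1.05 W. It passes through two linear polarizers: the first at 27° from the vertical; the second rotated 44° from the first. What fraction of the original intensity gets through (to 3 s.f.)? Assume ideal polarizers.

I₁ = 1.05 W · cos²(27°) = 0.8336 W.
I₂ = I₁ · cos²(44°) = 0.8336 · 0.5174 = 0.4313 W.
Transmitted fraction = 0.4108.

I/I₀ ≈ 0.411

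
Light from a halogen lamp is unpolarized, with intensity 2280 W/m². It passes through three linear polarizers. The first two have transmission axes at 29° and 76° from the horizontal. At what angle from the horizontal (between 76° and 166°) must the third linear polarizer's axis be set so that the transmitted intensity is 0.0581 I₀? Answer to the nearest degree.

Unpolarized light through the first polarizer → I₁ = ½ I₀, now polarized at 29°.
I₂ = I₁ cos²(76° − 29°) = 0.5 I₀ · cos²(47°) = 0.2326 I₀.
Need I₃/I₀ = 0.0581, so cos²(θ − 76°) = 0.0581 / 0.2326 = 0.2498.
θ − 76° = arccos(√0.2498) = 60.0°, giving θ ≈ 76 + 60.0 = 136.0°.

θ ≈ 136°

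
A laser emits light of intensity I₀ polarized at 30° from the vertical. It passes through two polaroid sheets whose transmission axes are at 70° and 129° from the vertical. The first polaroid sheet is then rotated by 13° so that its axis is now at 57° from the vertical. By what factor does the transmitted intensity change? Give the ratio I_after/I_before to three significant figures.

Before rotation:
I₁ = I₀ cos²(70° − 30°) = I₀ cos²(40°) = 0.5868 I₀.
I₂ = I₁ cos²(129° − 70°) = 0.5868 I₀ · cos²(59°) = 0.1557 I₀.
After rotation:
I₁ = I₀ cos²(57° − 30°) = I₀ cos²(27°) = 0.7939 I₀.
I₂ = I₁ cos²(129° − 57°) = 0.7939 I₀ · cos²(72°) = 0.07581 I₀.
Ratio = 0.07581 / 0.1557 = 0.487.

I_new/I_old ≈ 0.487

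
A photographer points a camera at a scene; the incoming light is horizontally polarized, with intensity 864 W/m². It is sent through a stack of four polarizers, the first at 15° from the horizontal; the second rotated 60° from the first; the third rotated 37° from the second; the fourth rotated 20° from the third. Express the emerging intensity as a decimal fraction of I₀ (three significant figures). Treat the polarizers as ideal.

I/I₀ ≈ 0.131

By Malus's law, I₁ = 864 W/m² · cos²(15°) = 806.1 W/m².
I₂ = I₁ · cos²(60°) = 806.1 · 0.25 = 201.5 W/m².
I₃ = I₂ · cos²(37°) = 201.5 · 0.6378 = 128.5 W/m².
I₄ = I₃ · cos²(20°) = 128.5 · 0.883 = 113.5 W/m².
Transmitted fraction = 0.1314.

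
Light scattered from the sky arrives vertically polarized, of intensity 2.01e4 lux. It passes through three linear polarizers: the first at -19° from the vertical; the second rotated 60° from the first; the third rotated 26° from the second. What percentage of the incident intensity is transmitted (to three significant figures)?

≈ 18.1%

I₁ = 2.01e4 lux · cos²(19°) = 1.797e+04 lux.
I₂ = I₁ · cos²(60°) = 1.797e+04 · 0.25 = 4492 lux.
I₃ = I₂ · cos²(26°) = 4492 · 0.8078 = 3629 lux.
That is 18.06% of the incident intensity.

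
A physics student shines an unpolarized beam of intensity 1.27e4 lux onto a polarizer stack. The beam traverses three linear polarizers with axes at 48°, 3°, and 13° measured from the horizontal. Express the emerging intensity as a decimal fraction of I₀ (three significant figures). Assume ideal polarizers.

I/I₀ ≈ 0.242

Unpolarized light through the first polarizer → I₁ = 1.27e4 lux/2 = 6350 lux, polarized at 48°.
I₂ = I₁ · cos²(45°) = 6350 · 0.5 = 3175 lux.
I₃ = I₂ · cos²(10°) = 3175 · 0.9698 = 3079 lux.
Transmitted fraction = 0.2425.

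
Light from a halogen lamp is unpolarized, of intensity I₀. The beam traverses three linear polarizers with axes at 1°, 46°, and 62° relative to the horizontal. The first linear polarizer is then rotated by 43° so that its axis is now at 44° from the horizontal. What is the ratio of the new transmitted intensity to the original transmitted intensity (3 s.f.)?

I_new/I_old ≈ 2.00

Before rotation:
Unpolarized light through the first polarizer → I₁ = ½ I₀, now polarized at 1°.
I₂ = I₁ cos²(46° − 1°) = 0.5 I₀ · cos²(45°) = 0.25 I₀.
I₃ = I₂ cos²(62° − 46°) = 0.25 I₀ · cos²(16°) = 0.231 I₀.
After rotation:
Unpolarized light through the first polarizer → I₁ = ½ I₀, now polarized at 44°.
I₂ = I₁ cos²(46° − 44°) = 0.5 I₀ · cos²(2°) = 0.4994 I₀.
I₃ = I₂ cos²(62° − 46°) = 0.4994 I₀ · cos²(16°) = 0.4614 I₀.
Ratio = 0.4614 / 0.231 = 1.998.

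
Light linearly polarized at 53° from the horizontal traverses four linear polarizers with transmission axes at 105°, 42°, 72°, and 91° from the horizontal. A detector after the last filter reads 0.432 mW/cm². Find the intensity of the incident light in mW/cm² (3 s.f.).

I₁ = I₀ cos²(105° − 53°) = I₀ cos²(52°) = 0.379 I₀.
I₂ = I₁ cos²(42° − 105°) = 0.379 I₀ · cos²(63°) = 0.07812 I₀.
I₃ = I₂ cos²(72° − 42°) = 0.07812 I₀ · cos²(30°) = 0.05859 I₀.
I₄ = I₃ cos²(91° − 72°) = 0.05859 I₀ · cos²(19°) = 0.05238 I₀.
So 0.432 mW/cm² = 0.05238 I₀, giving I₀ = 0.432/0.05238 = 8.247 mW/cm².

I₀ ≈ 8.25 mW/cm²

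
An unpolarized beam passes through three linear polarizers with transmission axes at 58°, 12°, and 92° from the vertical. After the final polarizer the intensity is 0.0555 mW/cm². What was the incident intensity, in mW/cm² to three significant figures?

Unpolarized light through the first polarizer → I₁ = ½ I₀, now polarized at 58°.
I₂ = I₁ cos²(12° − 58°) = 0.5 I₀ · cos²(46°) = 0.2413 I₀.
I₃ = I₂ cos²(92° − 12°) = 0.2413 I₀ · cos²(80°) = 0.007275 I₀.
So 0.0555 mW/cm² = 0.007275 I₀, giving I₀ = 0.0555/0.007275 = 7.629 mW/cm².

I₀ ≈ 7.63 mW/cm²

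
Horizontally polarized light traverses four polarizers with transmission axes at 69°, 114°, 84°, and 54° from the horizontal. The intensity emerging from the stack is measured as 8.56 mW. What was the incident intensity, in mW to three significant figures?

By Malus's law, I₁ = I₀ cos²(69° − 0°) = I₀ cos²(69°) = 0.1284 I₀.
I₂ = I₁ cos²(114° − 69°) = 0.1284 I₀ · cos²(45°) = 0.06421 I₀.
I₃ = I₂ cos²(84° − 114°) = 0.06421 I₀ · cos²(30°) = 0.04816 I₀.
I₄ = I₃ cos²(54° − 84°) = 0.04816 I₀ · cos²(30°) = 0.03612 I₀.
So 8.56 mW = 0.03612 I₀, giving I₀ = 8.56/0.03612 = 237 mW.

I₀ ≈ 237 mW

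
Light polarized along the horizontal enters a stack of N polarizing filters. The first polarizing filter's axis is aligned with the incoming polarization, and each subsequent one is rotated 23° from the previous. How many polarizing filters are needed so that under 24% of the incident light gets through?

N = 10

First polarizer is aligned with the polarization: full transmission.
Each further stage multiplies by cos²(23°) = 0.8473.
After N polarizers: T = 0.8473^(N−1). Require T < 0.24 ⇒ N−1 > ln(0.24)/ln(0.8473) = 8.61, so N−1 ≥ 9 and N = 10.
Check: N=10 gives T = 0.2251 < 0.24; N=9 gives T = 0.2657.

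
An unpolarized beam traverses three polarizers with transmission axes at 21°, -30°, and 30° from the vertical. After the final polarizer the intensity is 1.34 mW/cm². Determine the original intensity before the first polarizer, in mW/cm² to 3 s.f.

Unpolarized light through the first polarizer → I₁ = ½ I₀, now polarized at 21°.
I₂ = I₁ cos²(-30° − 21°) = 0.5 I₀ · cos²(51°) = 0.198 I₀.
I₃ = I₂ cos²(30° + 30°) = 0.198 I₀ · cos²(60°) = 0.04951 I₀.
So 1.34 mW/cm² = 0.04951 I₀, giving I₀ = 1.34/0.04951 = 27.07 mW/cm².

I₀ ≈ 27.1 mW/cm²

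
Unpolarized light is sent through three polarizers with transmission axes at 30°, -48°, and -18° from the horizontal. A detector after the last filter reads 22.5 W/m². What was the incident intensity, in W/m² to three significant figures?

Unpolarized light through the first polarizer → I₁ = ½ I₀, now polarized at 30°.
I₂ = I₁ cos²(-48° − 30°) = 0.5 I₀ · cos²(78°) = 0.02161 I₀.
I₃ = I₂ cos²(-18° + 48°) = 0.02161 I₀ · cos²(30°) = 0.01621 I₀.
So 22.5 W/m² = 0.01621 I₀, giving I₀ = 22.5/0.01621 = 1388 W/m².

I₀ ≈ 1390 W/m²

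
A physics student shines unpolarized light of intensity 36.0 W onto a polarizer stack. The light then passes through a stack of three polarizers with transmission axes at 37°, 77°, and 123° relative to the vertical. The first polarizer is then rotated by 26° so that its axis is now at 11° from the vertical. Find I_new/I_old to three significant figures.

I_new/I_old ≈ 0.282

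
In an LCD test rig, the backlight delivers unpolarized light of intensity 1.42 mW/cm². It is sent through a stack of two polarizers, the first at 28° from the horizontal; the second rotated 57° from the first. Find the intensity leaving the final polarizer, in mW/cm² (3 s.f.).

I ≈ 0.211 mW/cm²

Unpolarized light through the first polarizer → I₁ = 1.42 mW/cm²/2 = 0.71 mW/cm², polarized at 28°.
I₂ = I₁ · cos²(57°) = 0.71 · 0.2966 = 0.2106 mW/cm².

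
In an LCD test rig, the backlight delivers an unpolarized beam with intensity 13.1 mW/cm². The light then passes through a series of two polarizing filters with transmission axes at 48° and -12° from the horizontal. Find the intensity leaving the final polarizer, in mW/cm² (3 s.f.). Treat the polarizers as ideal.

I ≈ 1.64 mW/cm²

Unpolarized light through the first polarizer → I₁ = 13.1 mW/cm²/2 = 6.55 mW/cm², polarized at 48°.
I₂ = I₁ · cos²(60°) = 6.55 · 0.25 = 1.638 mW/cm².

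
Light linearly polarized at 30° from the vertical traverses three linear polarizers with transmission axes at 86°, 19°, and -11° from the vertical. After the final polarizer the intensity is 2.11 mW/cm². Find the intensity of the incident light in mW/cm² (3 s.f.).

I₁ = I₀ cos²(86° − 30°) = I₀ cos²(56°) = 0.3127 I₀.
I₂ = I₁ cos²(19° − 86°) = 0.3127 I₀ · cos²(67°) = 0.04774 I₀.
I₃ = I₂ cos²(-11° − 19°) = 0.04774 I₀ · cos²(30°) = 0.0358 I₀.
So 2.11 mW/cm² = 0.0358 I₀, giving I₀ = 2.11/0.0358 = 58.93 mW/cm².

I₀ ≈ 58.9 mW/cm²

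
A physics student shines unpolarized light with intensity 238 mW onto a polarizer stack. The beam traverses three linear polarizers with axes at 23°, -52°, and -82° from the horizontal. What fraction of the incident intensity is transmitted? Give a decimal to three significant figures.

I/I₀ ≈ 0.0251

Unpolarized light through the first polarizer → I₁ = 238 mW/2 = 119 mW, polarized at 23°.
I₂ = I₁ · cos²(75°) = 119 · 0.06699 = 7.971 mW.
I₃ = I₂ · cos²(30°) = 7.971 · 0.75 = 5.979 mW.
Transmitted fraction = 0.02512.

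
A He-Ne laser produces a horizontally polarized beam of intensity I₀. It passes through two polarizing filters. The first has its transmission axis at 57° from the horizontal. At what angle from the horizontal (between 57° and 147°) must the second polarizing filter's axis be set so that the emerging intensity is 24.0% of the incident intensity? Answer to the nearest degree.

I₁ = I₀ cos²(57° − 0°) = I₀ cos²(57°) = 0.2966 I₀.
Need I₂/I₀ = 0.24, so cos²(θ − 57°) = 0.24 / 0.2966 = 0.8091.
θ − 57° = arccos(√0.8091) = 25.9°, giving θ ≈ 57 + 25.9 = 82.9°.

θ ≈ 83°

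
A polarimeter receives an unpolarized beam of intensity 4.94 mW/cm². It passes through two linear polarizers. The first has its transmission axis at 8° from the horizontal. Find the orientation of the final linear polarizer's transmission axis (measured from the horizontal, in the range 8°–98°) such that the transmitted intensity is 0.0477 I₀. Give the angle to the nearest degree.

θ ≈ 80°

Unpolarized light through the first polarizer → I₁ = ½ I₀, now polarized at 8°.
Need I₂/I₀ = 0.0477, so cos²(θ − 8°) = 0.0477 / 0.5 = 0.0954.
θ − 8° = arccos(√0.0954) = 72.0°, giving θ ≈ 8 + 72.0 = 80.0°.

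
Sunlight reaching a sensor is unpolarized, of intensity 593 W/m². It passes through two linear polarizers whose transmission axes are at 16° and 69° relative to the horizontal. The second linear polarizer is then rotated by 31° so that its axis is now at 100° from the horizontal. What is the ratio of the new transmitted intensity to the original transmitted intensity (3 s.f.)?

Before rotation:
Unpolarized light through the first polarizer → I₁ = ½ I₀, now polarized at 16°.
I₂ = I₁ cos²(69° − 16°) = 0.5 I₀ · cos²(53°) = 0.1811 I₀.
After rotation:
Unpolarized light through the first polarizer → I₁ = ½ I₀, now polarized at 16°.
I₂ = I₁ cos²(100° − 16°) = 0.5 I₀ · cos²(84°) = 0.005463 I₀.
Ratio = 0.005463 / 0.1811 = 0.03017.

I_new/I_old ≈ 0.0302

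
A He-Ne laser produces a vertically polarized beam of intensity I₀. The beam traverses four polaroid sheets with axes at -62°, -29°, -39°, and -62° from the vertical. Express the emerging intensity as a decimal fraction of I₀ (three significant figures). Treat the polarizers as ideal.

≈ 0.127 I₀

By Malus's law, I₁ = I₀ cos²(-62° − 0°) = I₀ cos²(62°) = 0.2204 I₀.
I₂ = I₁ cos²(-29° + 62°) = 0.2204 I₀ · cos²(33°) = 0.155 I₀.
I₃ = I₂ cos²(-39° + 29°) = 0.155 I₀ · cos²(10°) = 0.1504 I₀.
I₄ = I₃ cos²(-62° + 39°) = 0.1504 I₀ · cos²(23°) = 0.1274 I₀.
Transmitted fraction = 0.1274.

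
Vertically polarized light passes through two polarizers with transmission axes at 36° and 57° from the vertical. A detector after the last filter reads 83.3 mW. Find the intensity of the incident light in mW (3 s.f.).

I₁ = I₀ cos²(36° − 0°) = I₀ cos²(36°) = 0.6545 I₀.
I₂ = I₁ cos²(57° − 36°) = 0.6545 I₀ · cos²(21°) = 0.5705 I₀.
So 83.3 mW = 0.5705 I₀, giving I₀ = 83.3/0.5705 = 146 mW.

I₀ ≈ 146 mW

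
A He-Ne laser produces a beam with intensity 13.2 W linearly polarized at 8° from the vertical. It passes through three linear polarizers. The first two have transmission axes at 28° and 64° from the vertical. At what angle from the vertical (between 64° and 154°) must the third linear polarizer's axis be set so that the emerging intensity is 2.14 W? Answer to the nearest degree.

θ ≈ 122°

I₁ = I₀ cos²(28° − 8°) = I₀ cos²(20°) = 0.883 I₀.
I₂ = I₁ cos²(64° − 28°) = 0.883 I₀ · cos²(36°) = 0.5779 I₀.
Target fraction: 2.14 / 13.2 W = 0.1621 of I₀.
Need I₃/I₀ = 0.1621, so cos²(θ − 64°) = 0.1621 / 0.5779 = 0.2805.
θ − 64° = arccos(√0.2805) = 58.0°, giving θ ≈ 64 + 58.0 = 122.0°.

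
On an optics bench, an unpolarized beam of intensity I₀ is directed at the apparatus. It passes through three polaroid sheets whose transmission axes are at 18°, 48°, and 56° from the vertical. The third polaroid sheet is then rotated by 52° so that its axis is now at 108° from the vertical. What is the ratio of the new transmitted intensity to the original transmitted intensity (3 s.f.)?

Before rotation:
Unpolarized light through the first polarizer → I₁ = ½ I₀, now polarized at 18°.
I₂ = I₁ cos²(48° − 18°) = 0.5 I₀ · cos²(30°) = 0.375 I₀.
I₃ = I₂ cos²(56° − 48°) = 0.375 I₀ · cos²(8°) = 0.3677 I₀.
After rotation:
Unpolarized light through the first polarizer → I₁ = ½ I₀, now polarized at 18°.
I₂ = I₁ cos²(48° − 18°) = 0.5 I₀ · cos²(30°) = 0.375 I₀.
I₃ = I₂ cos²(108° − 48°) = 0.375 I₀ · cos²(60°) = 0.09375 I₀.
Ratio = 0.09375 / 0.3677 = 0.2549.

I_new/I_old ≈ 0.255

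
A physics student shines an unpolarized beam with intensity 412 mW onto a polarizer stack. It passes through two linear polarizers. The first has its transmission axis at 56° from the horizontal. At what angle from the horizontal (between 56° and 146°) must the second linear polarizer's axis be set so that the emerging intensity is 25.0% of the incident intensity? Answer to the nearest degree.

θ ≈ 101°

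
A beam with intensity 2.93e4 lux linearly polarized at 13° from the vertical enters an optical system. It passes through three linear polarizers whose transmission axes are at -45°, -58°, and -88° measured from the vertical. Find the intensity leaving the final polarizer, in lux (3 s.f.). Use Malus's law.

I ≈ 5860 lux

By Malus's law, I₁ = 2.93e4 lux · cos²(58°) = 8228 lux.
I₂ = I₁ · cos²(13°) = 8228 · 0.9494 = 7812 lux.
I₃ = I₂ · cos²(30°) = 7812 · 0.75 = 5859 lux.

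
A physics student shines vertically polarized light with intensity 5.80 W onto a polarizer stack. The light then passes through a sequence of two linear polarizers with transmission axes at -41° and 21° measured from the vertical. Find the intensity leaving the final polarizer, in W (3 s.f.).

I ≈ 0.728 W

I₁ = 5.80 W · cos²(41°) = 3.304 W.
I₂ = I₁ · cos²(62°) = 3.304 · 0.2204 = 0.7281 W.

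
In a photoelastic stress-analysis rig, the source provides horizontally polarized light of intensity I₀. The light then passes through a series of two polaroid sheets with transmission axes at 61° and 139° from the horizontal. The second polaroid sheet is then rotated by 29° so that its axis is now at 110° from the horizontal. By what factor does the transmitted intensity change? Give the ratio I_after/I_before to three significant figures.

I_new/I_old ≈ 9.96

Before rotation:
I₁ = I₀ cos²(61° − 0°) = I₀ cos²(61°) = 0.235 I₀.
I₂ = I₁ cos²(139° − 61°) = 0.235 I₀ · cos²(78°) = 0.01016 I₀.
After rotation:
I₁ = I₀ cos²(61° − 0°) = I₀ cos²(61°) = 0.235 I₀.
I₂ = I₁ cos²(110° − 61°) = 0.235 I₀ · cos²(49°) = 0.1012 I₀.
Ratio = 0.1012 / 0.01016 = 9.957.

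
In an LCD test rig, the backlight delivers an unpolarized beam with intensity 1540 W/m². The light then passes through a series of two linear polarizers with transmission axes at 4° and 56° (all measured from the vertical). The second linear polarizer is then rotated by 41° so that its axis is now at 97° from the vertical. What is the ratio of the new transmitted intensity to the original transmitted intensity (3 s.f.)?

I_new/I_old ≈ 0.00723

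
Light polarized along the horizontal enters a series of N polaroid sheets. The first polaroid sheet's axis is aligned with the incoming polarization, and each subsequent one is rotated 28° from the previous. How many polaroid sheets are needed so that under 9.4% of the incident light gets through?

N = 11

First polarizer is aligned with the polarization: full transmission.
Each further stage multiplies by cos²(28°) = 0.7796.
After N polarizers: T = 0.7796^(N−1). Require T < 0.094 ⇒ N−1 > ln(0.094)/ln(0.7796) = 9.50, so N−1 ≥ 10 and N = 11.
Check: N=11 gives T = 0.08293 < 0.094; N=10 gives T = 0.1064.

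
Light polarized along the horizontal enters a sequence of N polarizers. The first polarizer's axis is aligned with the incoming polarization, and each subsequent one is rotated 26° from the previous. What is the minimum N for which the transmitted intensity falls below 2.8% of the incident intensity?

First polarizer is aligned with the polarization: full transmission.
Each further stage multiplies by cos²(26°) = 0.8078.
After N polarizers: T = 0.8078^(N−1). Require T < 0.028 ⇒ N−1 > ln(0.028)/ln(0.8078) = 16.75, so N−1 ≥ 17 and N = 18.
Check: N=18 gives T = 0.02657 < 0.028; N=17 gives T = 0.03289.

N = 18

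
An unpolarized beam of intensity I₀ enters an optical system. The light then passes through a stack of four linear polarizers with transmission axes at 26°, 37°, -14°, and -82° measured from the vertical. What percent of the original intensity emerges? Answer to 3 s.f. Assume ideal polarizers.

≈ 2.68%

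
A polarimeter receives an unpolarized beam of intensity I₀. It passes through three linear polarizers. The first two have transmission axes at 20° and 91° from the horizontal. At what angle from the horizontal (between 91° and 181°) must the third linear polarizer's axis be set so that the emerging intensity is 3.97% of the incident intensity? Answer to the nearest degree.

θ ≈ 121°

Unpolarized light through the first polarizer → I₁ = ½ I₀, now polarized at 20°.
I₂ = I₁ cos²(91° − 20°) = 0.5 I₀ · cos²(71°) = 0.053 I₀.
Need I₃/I₀ = 0.0397, so cos²(θ − 91°) = 0.0397 / 0.053 = 0.7491.
θ − 91° = arccos(√0.7491) = 30.1°, giving θ ≈ 91 + 30.1 = 121.1°.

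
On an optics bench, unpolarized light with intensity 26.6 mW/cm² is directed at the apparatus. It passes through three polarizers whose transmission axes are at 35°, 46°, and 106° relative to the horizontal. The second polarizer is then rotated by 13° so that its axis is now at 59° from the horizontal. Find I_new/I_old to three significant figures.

I_new/I_old ≈ 1.61

Before rotation:
Unpolarized light through the first polarizer → I₁ = ½ I₀, now polarized at 35°.
I₂ = I₁ cos²(46° − 35°) = 0.5 I₀ · cos²(11°) = 0.4818 I₀.
I₃ = I₂ cos²(106° − 46°) = 0.4818 I₀ · cos²(60°) = 0.1204 I₀.
After rotation:
Unpolarized light through the first polarizer → I₁ = ½ I₀, now polarized at 35°.
I₂ = I₁ cos²(59° − 35°) = 0.5 I₀ · cos²(24°) = 0.4173 I₀.
I₃ = I₂ cos²(106° − 59°) = 0.4173 I₀ · cos²(47°) = 0.1941 I₀.
Ratio = 0.1941 / 0.1204 = 1.611.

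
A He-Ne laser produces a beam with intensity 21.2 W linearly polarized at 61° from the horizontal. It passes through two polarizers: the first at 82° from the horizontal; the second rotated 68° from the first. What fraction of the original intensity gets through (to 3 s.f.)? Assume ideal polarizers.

I/I₀ ≈ 0.122

I₁ = 21.2 W · cos²(21°) = 18.48 W.
I₂ = I₁ · cos²(68°) = 18.48 · 0.1403 = 2.593 W.
Transmitted fraction = 0.1223.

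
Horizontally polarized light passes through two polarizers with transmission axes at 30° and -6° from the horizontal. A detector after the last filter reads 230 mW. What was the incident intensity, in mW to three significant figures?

I₀ ≈ 469 mW

I₁ = I₀ cos²(30° − 0°) = I₀ cos²(30°) = 0.75 I₀.
I₂ = I₁ cos²(-6° − 30°) = 0.75 I₀ · cos²(36°) = 0.4909 I₀.
So 230 mW = 0.4909 I₀, giving I₀ = 230/0.4909 = 468.5 mW.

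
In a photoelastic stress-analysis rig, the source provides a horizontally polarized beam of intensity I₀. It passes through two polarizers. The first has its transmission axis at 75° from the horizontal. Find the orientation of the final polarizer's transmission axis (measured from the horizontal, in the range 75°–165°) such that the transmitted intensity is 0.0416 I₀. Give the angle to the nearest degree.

θ ≈ 113°

I₁ = I₀ cos²(75° − 0°) = I₀ cos²(75°) = 0.06699 I₀.
Need I₂/I₀ = 0.0416, so cos²(θ − 75°) = 0.0416 / 0.06699 = 0.621.
θ − 75° = arccos(√0.621) = 38.0°, giving θ ≈ 75 + 38.0 = 113.0°.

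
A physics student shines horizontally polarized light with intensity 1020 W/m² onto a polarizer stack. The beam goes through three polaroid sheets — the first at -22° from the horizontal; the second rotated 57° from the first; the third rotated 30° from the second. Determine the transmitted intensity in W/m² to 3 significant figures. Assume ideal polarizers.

I ≈ 195 W/m²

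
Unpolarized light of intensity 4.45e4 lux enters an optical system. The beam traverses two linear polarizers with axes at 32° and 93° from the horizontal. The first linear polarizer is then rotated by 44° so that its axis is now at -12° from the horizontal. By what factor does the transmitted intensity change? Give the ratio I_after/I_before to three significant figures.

Before rotation:
Unpolarized light through the first polarizer → I₁ = ½ I₀, now polarized at 32°.
I₂ = I₁ cos²(93° − 32°) = 0.5 I₀ · cos²(61°) = 0.1175 I₀.
After rotation:
Unpolarized light through the first polarizer → I₁ = ½ I₀, now polarized at -12°.
Angle between axes 1 and 2: 75°. I₂ = 0.5 I₀ · cos²(75°) = 0.03349 I₀.
Ratio = 0.03349 / 0.1175 = 0.285.

I_new/I_old ≈ 0.285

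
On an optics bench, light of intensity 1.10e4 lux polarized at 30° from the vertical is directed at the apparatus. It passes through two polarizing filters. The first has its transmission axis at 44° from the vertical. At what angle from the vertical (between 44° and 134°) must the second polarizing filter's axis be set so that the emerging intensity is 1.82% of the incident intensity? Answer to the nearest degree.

θ ≈ 126°

By Malus's law, I₁ = I₀ cos²(44° − 30°) = I₀ cos²(14°) = 0.9415 I₀.
Need I₂/I₀ = 0.0182, so cos²(θ − 44°) = 0.0182 / 0.9415 = 0.01933.
θ − 44° = arccos(√0.01933) = 82.0°, giving θ ≈ 44 + 82.0 = 126.0°.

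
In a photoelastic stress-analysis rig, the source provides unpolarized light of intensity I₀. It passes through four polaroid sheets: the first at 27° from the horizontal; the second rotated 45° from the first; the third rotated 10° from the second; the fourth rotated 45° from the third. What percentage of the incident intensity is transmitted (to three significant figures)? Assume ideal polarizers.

≈ 12.1%

Unpolarized light through the first polarizer → I₁ = ½ I₀, now polarized at 27°.
I₂ = I₁ cos²(45°) = 0.5 · 0.5 I₀ = 0.25 I₀.
I₃ = I₂ cos²(10°) = 0.25 · 0.9698 I₀ = 0.2425 I₀.
I₄ = I₃ cos²(45°) = 0.2425 · 0.5 I₀ = 0.1212 I₀.
That is 12.12% of the incident intensity.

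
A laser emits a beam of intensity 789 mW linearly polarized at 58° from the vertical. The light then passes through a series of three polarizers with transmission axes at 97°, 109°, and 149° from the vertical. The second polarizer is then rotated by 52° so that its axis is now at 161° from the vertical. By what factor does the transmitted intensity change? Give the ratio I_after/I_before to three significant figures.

I_new/I_old ≈ 0.327

Before rotation:
I₁ = I₀ cos²(97° − 58°) = I₀ cos²(39°) = 0.604 I₀.
I₂ = I₁ cos²(109° − 97°) = 0.604 I₀ · cos²(12°) = 0.5778 I₀.
I₃ = I₂ cos²(149° − 109°) = 0.5778 I₀ · cos²(40°) = 0.3391 I₀.
After rotation:
I₁ = I₀ cos²(97° − 58°) = I₀ cos²(39°) = 0.604 I₀.
I₂ = I₁ cos²(161° − 97°) = 0.604 I₀ · cos²(64°) = 0.1161 I₀.
I₃ = I₂ cos²(149° − 161°) = 0.1161 I₀ · cos²(12°) = 0.111 I₀.
Ratio = 0.111 / 0.3391 = 0.3275.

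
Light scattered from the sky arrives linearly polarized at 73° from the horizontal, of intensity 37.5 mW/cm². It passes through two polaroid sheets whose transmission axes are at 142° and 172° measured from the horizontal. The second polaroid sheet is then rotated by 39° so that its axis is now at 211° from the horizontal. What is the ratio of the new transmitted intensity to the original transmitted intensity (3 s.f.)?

Before rotation:
I₁ = I₀ cos²(142° − 73°) = I₀ cos²(69°) = 0.1284 I₀.
I₂ = I₁ cos²(172° − 142°) = 0.1284 I₀ · cos²(30°) = 0.09632 I₀.
After rotation:
I₁ = I₀ cos²(142° − 73°) = I₀ cos²(69°) = 0.1284 I₀.
I₂ = I₁ cos²(211° − 142°) = 0.1284 I₀ · cos²(69°) = 0.01649 I₀.
Ratio = 0.01649 / 0.09632 = 0.1712.

I_new/I_old ≈ 0.171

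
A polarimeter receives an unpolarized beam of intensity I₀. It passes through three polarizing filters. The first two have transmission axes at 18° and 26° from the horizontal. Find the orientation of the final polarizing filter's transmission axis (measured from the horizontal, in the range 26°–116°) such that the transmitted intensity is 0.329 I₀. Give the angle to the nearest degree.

Unpolarized light through the first polarizer → I₁ = ½ I₀, now polarized at 18°.
I₂ = I₁ cos²(26° − 18°) = 0.5 I₀ · cos²(8°) = 0.4903 I₀.
Need I₃/I₀ = 0.329, so cos²(θ − 26°) = 0.329 / 0.4903 = 0.671.
θ − 26° = arccos(√0.671) = 35.0°, giving θ ≈ 26 + 35.0 = 61.0°.

θ ≈ 61°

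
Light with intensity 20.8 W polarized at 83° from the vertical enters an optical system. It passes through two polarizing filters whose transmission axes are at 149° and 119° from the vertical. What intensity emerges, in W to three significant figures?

I ≈ 2.58 W

By Malus's law, I₁ = 20.8 W · cos²(66°) = 3.441 W.
I₂ = I₁ · cos²(30°) = 3.441 · 0.75 = 2.581 W.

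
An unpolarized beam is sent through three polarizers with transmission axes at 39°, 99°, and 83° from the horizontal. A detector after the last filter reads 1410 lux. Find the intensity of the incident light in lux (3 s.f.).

Unpolarized light through the first polarizer → I₁ = ½ I₀, now polarized at 39°.
I₂ = I₁ cos²(99° − 39°) = 0.5 I₀ · cos²(60°) = 0.125 I₀.
I₃ = I₂ cos²(83° − 99°) = 0.125 I₀ · cos²(16°) = 0.1155 I₀.
So 1410 lux = 0.1155 I₀, giving I₀ = 1410/0.1155 = 1.221e+04 lux.

I₀ ≈ 1.22e4 lux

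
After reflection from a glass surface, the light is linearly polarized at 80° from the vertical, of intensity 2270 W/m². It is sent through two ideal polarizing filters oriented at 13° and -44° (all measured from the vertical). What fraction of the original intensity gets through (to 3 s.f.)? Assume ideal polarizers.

I₁ = 2270 W/m² · cos²(67°) = 346.6 W/m².
I₂ = I₁ · cos²(57°) = 346.6 · 0.2966 = 102.8 W/m².
Transmitted fraction = 0.04529.

I/I₀ ≈ 0.0453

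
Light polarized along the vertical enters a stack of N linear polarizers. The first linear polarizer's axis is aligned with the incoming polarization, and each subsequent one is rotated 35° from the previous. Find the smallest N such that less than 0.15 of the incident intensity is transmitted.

N = 6

First polarizer is aligned with the polarization: full transmission.
Each further stage multiplies by cos²(35°) = 0.671.
After N polarizers: T = 0.671^(N−1). Require T < 0.15 ⇒ N−1 > ln(0.15)/ln(0.671) = 4.76, so N−1 ≥ 5 and N = 6.
Check: N=6 gives T = 0.136 < 0.15; N=5 gives T = 0.2027.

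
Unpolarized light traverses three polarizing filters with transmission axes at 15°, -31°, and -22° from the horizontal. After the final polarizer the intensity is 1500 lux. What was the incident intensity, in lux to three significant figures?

I₀ ≈ 6370 lux

Unpolarized light through the first polarizer → I₁ = ½ I₀, now polarized at 15°.
I₂ = I₁ cos²(-31° − 15°) = 0.5 I₀ · cos²(46°) = 0.2413 I₀.
I₃ = I₂ cos²(-22° + 31°) = 0.2413 I₀ · cos²(9°) = 0.2354 I₀.
So 1500 lux = 0.2354 I₀, giving I₀ = 1500/0.2354 = 6373 lux.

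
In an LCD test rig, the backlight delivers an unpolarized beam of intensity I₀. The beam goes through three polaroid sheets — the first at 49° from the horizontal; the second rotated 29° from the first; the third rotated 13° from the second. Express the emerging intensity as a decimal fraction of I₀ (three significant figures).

≈ 0.363 I₀

Unpolarized light through the first polarizer → I₁ = ½ I₀, now polarized at 49°.
I₂ = I₁ cos²(29°) = 0.5 · 0.765 I₀ = 0.3825 I₀.
I₃ = I₂ cos²(13°) = 0.3825 · 0.9494 I₀ = 0.3631 I₀.
Transmitted fraction = 0.3631.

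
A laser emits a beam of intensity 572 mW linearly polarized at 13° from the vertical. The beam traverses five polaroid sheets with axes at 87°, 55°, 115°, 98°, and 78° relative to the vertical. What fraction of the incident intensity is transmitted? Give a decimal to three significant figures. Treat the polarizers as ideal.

I/I₀ ≈ 0.0110

By Malus's law, I₁ = 572 mW · cos²(74°) = 43.46 mW.
I₂ = I₁ · cos²(32°) = 43.46 · 0.7192 = 31.25 mW.
I₃ = I₂ · cos²(60°) = 31.25 · 0.25 = 7.814 mW.
I₄ = I₃ · cos²(17°) = 7.814 · 0.9145 = 7.146 mW.
I₅ = I₄ · cos²(20°) = 7.146 · 0.883 = 6.31 mW.
Transmitted fraction = 0.01103.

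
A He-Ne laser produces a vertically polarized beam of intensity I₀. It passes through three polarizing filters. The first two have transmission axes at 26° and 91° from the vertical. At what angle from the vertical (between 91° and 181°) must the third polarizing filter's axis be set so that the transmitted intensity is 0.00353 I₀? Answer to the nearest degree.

I₁ = I₀ cos²(26° − 0°) = I₀ cos²(26°) = 0.8078 I₀.
I₂ = I₁ cos²(91° − 26°) = 0.8078 I₀ · cos²(65°) = 0.1443 I₀.
Need I₃/I₀ = 0.00353, so cos²(θ − 91°) = 0.00353 / 0.1443 = 0.02447.
θ − 91° = arccos(√0.02447) = 81.0°, giving θ ≈ 91 + 81.0 = 172.0°.

θ ≈ 172°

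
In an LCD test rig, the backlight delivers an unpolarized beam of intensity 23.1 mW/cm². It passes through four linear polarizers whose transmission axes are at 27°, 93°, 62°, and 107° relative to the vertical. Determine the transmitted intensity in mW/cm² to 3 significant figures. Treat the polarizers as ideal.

I ≈ 0.702 mW/cm²

Unpolarized light through the first polarizer → I₁ = 23.1 mW/cm²/2 = 11.55 mW/cm², polarized at 27°.
I₂ = I₁ · cos²(66°) = 11.55 · 0.1654 = 1.911 mW/cm².
I₃ = I₂ · cos²(31°) = 1.911 · 0.7347 = 1.404 mW/cm².
I₄ = I₃ · cos²(45°) = 1.404 · 0.5 = 0.702 mW/cm².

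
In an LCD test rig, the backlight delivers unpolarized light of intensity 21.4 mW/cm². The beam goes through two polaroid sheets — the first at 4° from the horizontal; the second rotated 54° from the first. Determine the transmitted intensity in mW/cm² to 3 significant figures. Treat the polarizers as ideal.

I ≈ 3.70 mW/cm²

Unpolarized light through the first polarizer → I₁ = 21.4 mW/cm²/2 = 10.7 mW/cm², polarized at 4°.
I₂ = I₁ · cos²(54°) = 10.7 · 0.3455 = 3.697 mW/cm².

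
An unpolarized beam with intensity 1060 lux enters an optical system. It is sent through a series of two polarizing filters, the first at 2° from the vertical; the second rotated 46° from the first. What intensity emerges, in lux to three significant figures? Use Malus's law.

Unpolarized light through the first polarizer → I₁ = 1060 lux/2 = 530 lux, polarized at 2°.
I₂ = I₁ · cos²(46°) = 530 · 0.4826 = 255.8 lux.

I ≈ 256 lux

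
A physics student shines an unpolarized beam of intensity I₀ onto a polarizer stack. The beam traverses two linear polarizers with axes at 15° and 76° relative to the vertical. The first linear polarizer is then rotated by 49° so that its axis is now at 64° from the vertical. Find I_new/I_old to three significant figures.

I_new/I_old ≈ 4.07

Before rotation:
Unpolarized light through the first polarizer → I₁ = ½ I₀, now polarized at 15°.
I₂ = I₁ cos²(76° − 15°) = 0.5 I₀ · cos²(61°) = 0.1175 I₀.
After rotation:
Unpolarized light through the first polarizer → I₁ = ½ I₀, now polarized at 64°.
I₂ = I₁ cos²(76° − 64°) = 0.5 I₀ · cos²(12°) = 0.4784 I₀.
Ratio = 0.4784 / 0.1175 = 4.071.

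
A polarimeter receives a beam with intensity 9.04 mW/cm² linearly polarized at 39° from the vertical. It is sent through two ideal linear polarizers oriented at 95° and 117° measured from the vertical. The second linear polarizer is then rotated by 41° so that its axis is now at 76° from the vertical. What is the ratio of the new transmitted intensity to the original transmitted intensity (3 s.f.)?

Before rotation:
By Malus's law, I₁ = I₀ cos²(95° − 39°) = I₀ cos²(56°) = 0.3127 I₀.
I₂ = I₁ cos²(117° − 95°) = 0.3127 I₀ · cos²(22°) = 0.2688 I₀.
After rotation:
I₁ = I₀ cos²(95° − 39°) = I₀ cos²(56°) = 0.3127 I₀.
I₂ = I₁ cos²(76° − 95°) = 0.3127 I₀ · cos²(19°) = 0.2796 I₀.
Ratio = 0.2796 / 0.2688 = 1.04.

I_new/I_old ≈ 1.04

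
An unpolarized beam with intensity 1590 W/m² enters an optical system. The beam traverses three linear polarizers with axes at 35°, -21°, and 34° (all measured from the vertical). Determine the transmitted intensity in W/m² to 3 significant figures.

Unpolarized light through the first polarizer → I₁ = 1590 W/m²/2 = 795 W/m², polarized at 35°.
I₂ = I₁ · cos²(56°) = 795 · 0.3127 = 248.6 W/m².
I₃ = I₂ · cos²(55°) = 248.6 · 0.329 = 81.78 W/m².

I ≈ 81.8 W/m²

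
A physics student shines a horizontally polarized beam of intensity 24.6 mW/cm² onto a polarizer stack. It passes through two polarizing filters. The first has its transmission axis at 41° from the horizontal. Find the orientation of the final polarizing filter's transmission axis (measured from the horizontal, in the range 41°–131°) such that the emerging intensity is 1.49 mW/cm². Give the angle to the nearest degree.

I₁ = I₀ cos²(41° − 0°) = I₀ cos²(41°) = 0.5696 I₀.
Target fraction: 1.49 / 24.6 mW/cm² = 0.06057 of I₀.
Need I₂/I₀ = 0.06057, so cos²(θ − 41°) = 0.06057 / 0.5696 = 0.1063.
θ − 41° = arccos(√0.1063) = 71.0°, giving θ ≈ 41 + 71.0 = 112.0°.

θ ≈ 112°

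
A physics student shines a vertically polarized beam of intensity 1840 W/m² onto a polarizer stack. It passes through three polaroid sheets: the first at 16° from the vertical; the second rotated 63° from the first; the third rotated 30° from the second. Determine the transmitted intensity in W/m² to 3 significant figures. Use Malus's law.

By Malus's law, I₁ = 1840 W/m² · cos²(16°) = 1700 W/m².
I₂ = I₁ · cos²(63°) = 1700 · 0.2061 = 350.4 W/m².
I₃ = I₂ · cos²(30°) = 350.4 · 0.75 = 262.8 W/m².

I ≈ 263 W/m²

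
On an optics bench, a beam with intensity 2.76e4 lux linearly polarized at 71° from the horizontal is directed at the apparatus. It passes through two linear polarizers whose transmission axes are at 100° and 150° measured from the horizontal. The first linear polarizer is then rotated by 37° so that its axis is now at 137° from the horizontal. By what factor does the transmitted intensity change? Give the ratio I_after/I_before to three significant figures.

I_new/I_old ≈ 0.497

Before rotation:
I₁ = I₀ cos²(100° − 71°) = I₀ cos²(29°) = 0.765 I₀.
I₂ = I₁ cos²(150° − 100°) = 0.765 I₀ · cos²(50°) = 0.3161 I₀.
After rotation:
I₁ = I₀ cos²(137° − 71°) = I₀ cos²(66°) = 0.1654 I₀.
I₂ = I₁ cos²(150° − 137°) = 0.1654 I₀ · cos²(13°) = 0.1571 I₀.
Ratio = 0.1571 / 0.3161 = 0.4969.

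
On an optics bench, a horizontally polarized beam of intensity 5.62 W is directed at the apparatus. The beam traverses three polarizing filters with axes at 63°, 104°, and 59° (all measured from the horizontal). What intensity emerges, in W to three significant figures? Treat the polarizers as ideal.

I₁ = 5.62 W · cos²(63°) = 1.158 W.
I₂ = I₁ · cos²(41°) = 1.158 · 0.5696 = 0.6598 W.
I₃ = I₂ · cos²(45°) = 0.6598 · 0.5 = 0.3299 W.

I ≈ 0.330 W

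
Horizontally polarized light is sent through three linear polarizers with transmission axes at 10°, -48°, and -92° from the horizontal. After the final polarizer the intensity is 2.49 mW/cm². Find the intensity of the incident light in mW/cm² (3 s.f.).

By Malus's law, I₁ = I₀ cos²(10° − 0°) = I₀ cos²(10°) = 0.9698 I₀.
I₂ = I₁ cos²(-48° − 10°) = 0.9698 I₀ · cos²(58°) = 0.2723 I₀.
I₃ = I₂ cos²(-92° + 48°) = 0.2723 I₀ · cos²(44°) = 0.1409 I₀.
So 2.49 mW/cm² = 0.1409 I₀, giving I₀ = 2.49/0.1409 = 17.67 mW/cm².

I₀ ≈ 17.7 mW/cm²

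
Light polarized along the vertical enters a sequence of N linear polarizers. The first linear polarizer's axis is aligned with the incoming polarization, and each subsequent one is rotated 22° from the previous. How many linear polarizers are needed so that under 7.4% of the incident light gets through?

N = 19

First polarizer is aligned with the polarization: full transmission.
Each further stage multiplies by cos²(22°) = 0.8597.
After N polarizers: T = 0.8597^(N−1). Require T < 0.074 ⇒ N−1 > ln(0.074)/ln(0.8597) = 17.22, so N−1 ≥ 18 and N = 19.
Check: N=19 gives T = 0.06576 < 0.074; N=18 gives T = 0.0765.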